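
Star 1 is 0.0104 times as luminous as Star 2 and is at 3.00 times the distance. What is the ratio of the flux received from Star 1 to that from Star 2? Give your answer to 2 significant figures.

0.0012

F = L/(4πd²), so F_1/F_2 = (L_1/L_2) / (d_1/d_2)²
= 0.0104 / (3.00)² = 0.0104 / 9.000 = 0.001156.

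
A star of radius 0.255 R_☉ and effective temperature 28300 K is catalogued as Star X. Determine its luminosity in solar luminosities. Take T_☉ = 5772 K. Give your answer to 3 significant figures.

37.6 solar luminosities

L/L_☉ = (R/R_☉)² (T/T_☉)⁴ = (0.255)² × (28300/5772)⁴
       = 0.06502 × (4.903)⁴ = 0.06502 × 577.9 = 37.58.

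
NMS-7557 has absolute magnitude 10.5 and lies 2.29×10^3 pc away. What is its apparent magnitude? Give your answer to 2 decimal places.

22.30

m = M + 5 log₁₀(d/10 pc) = 10.5 + 5 log₁₀(2.29×10^3/10)
  = 10.5 + 5 × 2.360 = 10.5 + 11.80 = 22.30.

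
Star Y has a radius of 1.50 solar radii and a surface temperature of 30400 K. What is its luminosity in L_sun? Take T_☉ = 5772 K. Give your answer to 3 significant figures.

1.73×10^3 L_sun

L/L_☉ = (R/R_☉)² (T/T_☉)⁴ = (1.50)² × (30400/5772)⁴
       = 2.250 × (5.267)⁴ = 2.250 × 769.5 = 1731.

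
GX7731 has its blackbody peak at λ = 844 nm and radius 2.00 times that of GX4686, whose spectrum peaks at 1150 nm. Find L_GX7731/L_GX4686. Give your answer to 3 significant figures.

13.8

Wien's law gives T ∝ 1/λ_max, so T_GX7731/T_GX4686 = λ_GX4686/λ_GX7731 = 1150/844 = 1.363.
Then L ∝ R²T⁴ gives L_GX7731/L_GX4686 = (2.00)² × (1.363)⁴ = 4.000 × 3.447 = 13.79.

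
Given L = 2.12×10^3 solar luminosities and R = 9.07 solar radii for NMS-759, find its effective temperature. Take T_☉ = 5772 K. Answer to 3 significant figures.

T/T_☉ = (L/L_☉)^(1/4) / (R/R_☉)^(1/2)
T = 5772 × (2.12×10^3)^(1/4) / √(9.07) = 5772 × 6.786 / 3.012 = 1.300×10^4 K.

1.30×10^4 K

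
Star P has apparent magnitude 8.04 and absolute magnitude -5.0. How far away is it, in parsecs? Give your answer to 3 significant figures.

4.06×10^3 pc

m − M = 5 log₁₀(d/10 pc)
8.04 − (-5.0) = 13.04 = 5 log₁₀(d/10)
d = 10 × 10^(13.04/5) = 10 × 10^2.608 = 4055 pc.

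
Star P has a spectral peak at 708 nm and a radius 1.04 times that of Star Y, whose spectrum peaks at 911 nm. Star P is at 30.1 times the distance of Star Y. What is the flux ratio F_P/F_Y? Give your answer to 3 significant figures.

Wien's law: T_P/T_Y = λ_Y/λ_P = 911/708 = 1.287.
L_P/L_Y = (R_P/R_Y)²(T_P/T_Y)⁴ = (1.04)²(1.287)⁴ = 2.965.
F_P/F_Y = (L_P/L_Y)/(d_P/d_Y)² = 2.965/(30.1)² = 0.003272.

0.00327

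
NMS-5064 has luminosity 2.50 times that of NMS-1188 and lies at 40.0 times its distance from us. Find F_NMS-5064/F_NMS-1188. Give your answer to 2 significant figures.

F = L/(4πd²), so F_NMS-5064/F_NMS-1188 = (L_NMS-5064/L_NMS-1188) / (d_NMS-5064/d_NMS-1188)²
= 2.50 / (40.0)² = 2.50 / 1600 = 0.001563.

0.0016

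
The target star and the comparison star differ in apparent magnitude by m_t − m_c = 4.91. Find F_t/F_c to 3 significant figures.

F_t/F_c = 10^(−(m_t − m_c)/2.5) = 10^(-4.91/2.5) = 10^-1.964 = 0.01086.

0.0109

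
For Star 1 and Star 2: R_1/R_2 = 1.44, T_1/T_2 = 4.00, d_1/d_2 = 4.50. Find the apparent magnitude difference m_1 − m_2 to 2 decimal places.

L_1/L_2 = (1.44)²(4.00)⁴ = 530.8.
F_1/F_2 = (L_1/L_2)/(d_1/d_2)² = 530.8/20.25 = 26.21.
m_1 − m_2 = −2.5 log₁₀(26.21) = -3.55.

-3.55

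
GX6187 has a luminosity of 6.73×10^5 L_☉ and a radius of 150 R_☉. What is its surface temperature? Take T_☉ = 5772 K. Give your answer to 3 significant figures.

T/T_☉ = (L/L_☉)^(1/4) / (R/R_☉)^(1/2)
T = 5772 × (6.73×10^5)^(1/4) / √(150) = 5772 × 28.64 / 12.25 = 1.350×10^4 K.

1.35×10^4 K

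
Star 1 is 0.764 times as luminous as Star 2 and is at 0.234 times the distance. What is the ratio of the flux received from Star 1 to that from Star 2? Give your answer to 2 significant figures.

F = L/(4πd²), so F_1/F_2 = (L_1/L_2) / (d_1/d_2)²
= 0.764 / (0.234)² = 0.764 / 0.05476 = 13.95.

14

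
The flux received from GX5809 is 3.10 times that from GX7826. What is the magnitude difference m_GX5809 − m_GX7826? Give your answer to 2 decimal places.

m_GX5809 − m_GX7826 = −2.5 log₁₀(F_GX5809/F_GX7826) = −2.5 log₁₀(3.10) = −2.5 × (0.491) = -1.228.

-1.23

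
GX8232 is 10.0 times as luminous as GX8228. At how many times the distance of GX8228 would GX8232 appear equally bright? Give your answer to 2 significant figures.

Equal flux requires L_GX8232/d_GX8232² = L_GX8228/d_GX8228², so d_GX8232/d_GX8228 = √(L_GX8232/L_GX8228)
= √(10.0) = 3.162.

3.2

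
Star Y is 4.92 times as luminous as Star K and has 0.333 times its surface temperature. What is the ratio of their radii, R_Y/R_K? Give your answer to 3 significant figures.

L ∝ R²T⁴ gives R ∝ √L / T², so
R_Y/R_K = √(4.92) / (0.333)² = 2.218 / 0.1109 = 20.00.

20.0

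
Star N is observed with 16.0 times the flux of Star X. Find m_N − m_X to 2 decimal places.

m_N − m_X = −2.5 log₁₀(F_N/F_X) = −2.5 log₁₀(16.0) = −2.5 × (1.204) = -3.010.

-3.01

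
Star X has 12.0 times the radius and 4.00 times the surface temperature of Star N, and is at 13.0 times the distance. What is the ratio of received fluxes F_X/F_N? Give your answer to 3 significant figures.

218

L_X/L_N = (R_X/R_N)²(T_X/T_N)⁴ = (12.0)² × (4.00)⁴ = 3.686×10^4.
F_X/F_N = (L_X/L_N)/(d_X/d_N)² = 3.686×10^4 / (13.0)² = 218.1.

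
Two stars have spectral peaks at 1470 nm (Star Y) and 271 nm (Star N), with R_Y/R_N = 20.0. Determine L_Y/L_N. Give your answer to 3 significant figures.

0.462

Wien's law gives T ∝ 1/λ_max, so T_Y/T_N = λ_N/λ_Y = 271/1470 = 0.1844.
Then L ∝ R²T⁴ gives L_Y/L_N = (20.0)² × (0.1844)⁴ = 400.0 × 0.001155 = 0.4620.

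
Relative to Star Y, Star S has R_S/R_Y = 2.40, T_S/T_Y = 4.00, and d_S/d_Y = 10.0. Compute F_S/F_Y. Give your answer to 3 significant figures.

L_S/L_Y = (R_S/R_Y)²(T_S/T_Y)⁴ = (2.40)² × (4.00)⁴ = 1475.
F_S/F_Y = (L_S/L_Y)/(d_S/d_Y)² = 1475 / (10.0)² = 14.75.

14.7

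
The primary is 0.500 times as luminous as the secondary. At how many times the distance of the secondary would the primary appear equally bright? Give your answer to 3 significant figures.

Equal flux requires L_p/d_p² = L_s/d_s², so d_p/d_s = √(L_p/L_s)
= √(0.500) = 0.7071.

0.707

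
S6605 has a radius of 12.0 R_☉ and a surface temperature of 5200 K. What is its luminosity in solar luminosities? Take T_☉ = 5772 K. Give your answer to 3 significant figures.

94.9 solar luminosities

L/L_☉ = (R/R_☉)² (T/T_☉)⁴ = (12.0)² × (5200/5772)⁴
       = 144.0 × (0.9009)⁴ = 144.0 × 0.6587 = 94.86.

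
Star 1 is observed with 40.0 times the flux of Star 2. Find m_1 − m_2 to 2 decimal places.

m_1 − m_2 = −2.5 log₁₀(F_1/F_2) = −2.5 log₁₀(40.0) = −2.5 × (1.602) = -4.005.

-4.01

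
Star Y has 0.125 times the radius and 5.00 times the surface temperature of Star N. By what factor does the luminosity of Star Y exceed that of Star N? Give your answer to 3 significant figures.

9.77

From the Stefan–Boltzmann law, L ∝ R²T⁴, so
L_Y/L_N = (R_Y/R_N)² (T_Y/T_N)⁴ = (0.125)² × (5.00)⁴ = 0.01562 × 625.0 = 9.766.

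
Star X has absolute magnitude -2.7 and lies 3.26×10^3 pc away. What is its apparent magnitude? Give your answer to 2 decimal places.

m = M + 5 log₁₀(d/10 pc) = -2.7 + 5 log₁₀(3.26×10^3/10)
  = -2.7 + 5 × 2.513 = -2.7 + 12.57 = 9.87.

9.87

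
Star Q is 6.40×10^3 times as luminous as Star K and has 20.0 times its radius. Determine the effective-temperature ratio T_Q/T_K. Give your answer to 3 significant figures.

2.00

L ∝ R²T⁴ gives T ∝ (L/R²)^(1/4), so
T_Q/T_K = (6.40×10^3 / 20.0²)^(1/4) = (16.00)^(1/4) = 2.000.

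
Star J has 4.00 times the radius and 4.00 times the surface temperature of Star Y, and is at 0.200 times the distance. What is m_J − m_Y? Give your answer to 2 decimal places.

L_J/L_Y = (4.00)²(4.00)⁴ = 4096.
F_J/F_Y = (L_J/L_Y)/(d_J/d_Y)² = 4096/0.04000 = 1.024×10^5.
m_J − m_Y = −2.5 log₁₀(1.024×10^5) = -12.53.

-12.53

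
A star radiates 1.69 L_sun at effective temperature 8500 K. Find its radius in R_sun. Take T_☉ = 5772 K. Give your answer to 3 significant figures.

R/R_☉ = √(L/L_☉) / (T/T_☉)² = √(1.69) / (1.473)²
       = 1.300 / 2.169 = 0.5995.

0.599 R_sun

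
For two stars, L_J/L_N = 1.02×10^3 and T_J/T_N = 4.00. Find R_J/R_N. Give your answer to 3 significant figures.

2.00

L ∝ R²T⁴ gives R ∝ √L / T², so
R_J/R_N = √(1.02×10^3) / (4.00)² = 31.94 / 16.00 = 1.996.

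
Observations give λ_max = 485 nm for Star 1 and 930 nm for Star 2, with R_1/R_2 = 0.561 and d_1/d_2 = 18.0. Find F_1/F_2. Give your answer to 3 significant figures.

0.0131

Wien's law: T_1/T_2 = λ_2/λ_1 = 930/485 = 1.918.
L_1/L_2 = (R_1/R_2)²(T_1/T_2)⁴ = (0.561)²(1.918)⁴ = 4.255.
F_1/F_2 = (L_1/L_2)/(d_1/d_2)² = 4.255/(18.0)² = 0.01313.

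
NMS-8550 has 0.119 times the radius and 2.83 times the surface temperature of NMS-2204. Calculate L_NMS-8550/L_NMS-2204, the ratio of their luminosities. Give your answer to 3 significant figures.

From the Stefan–Boltzmann law, L ∝ R²T⁴, so
L_NMS-8550/L_NMS-2204 = (R_NMS-8550/R_NMS-2204)² (T_NMS-8550/T_NMS-2204)⁴ = (0.119)² × (2.83)⁴ = 0.01416 × 64.14 = 0.9083.

0.908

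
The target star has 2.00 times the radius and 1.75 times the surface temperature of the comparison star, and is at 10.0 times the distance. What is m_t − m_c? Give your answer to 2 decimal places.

1.06

L_t/L_c = (2.00)²(1.75)⁴ = 37.52.
F_t/F_c = (L_t/L_c)/(d_t/d_c)² = 37.52/100.0 = 0.3752.
m_t − m_c = −2.5 log₁₀(0.3752) = 1.06.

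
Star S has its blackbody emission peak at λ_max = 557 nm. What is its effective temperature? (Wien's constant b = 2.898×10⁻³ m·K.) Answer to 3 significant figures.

5.20×10^3 K

T = b/λ_max = 2.898×10⁻³ / (557×10⁻⁹) = 5203 K.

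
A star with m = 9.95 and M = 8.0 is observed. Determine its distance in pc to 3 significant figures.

24.5 pc

m − M = 5 log₁₀(d/10 pc)
9.95 − (8.0) = 1.95 = 5 log₁₀(d/10)
d = 10 × 10^(1.95/5) = 10 × 10^0.390 = 24.55 pc.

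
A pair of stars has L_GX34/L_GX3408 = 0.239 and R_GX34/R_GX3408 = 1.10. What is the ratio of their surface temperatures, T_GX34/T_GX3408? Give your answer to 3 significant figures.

L ∝ R²T⁴ gives T ∝ (L/R²)^(1/4), so
T_GX34/T_GX3408 = (0.239 / 1.10²)^(1/4) = (0.1975)^(1/4) = 0.6667.

0.667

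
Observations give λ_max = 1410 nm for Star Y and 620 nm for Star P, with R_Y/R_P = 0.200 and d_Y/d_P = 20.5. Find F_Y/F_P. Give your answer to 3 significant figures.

3.56×10^-6

Wien's law: T_Y/T_P = λ_P/λ_Y = 620/1410 = 0.4397.
L_Y/L_P = (R_Y/R_P)²(T_Y/T_P)⁴ = (0.200)²(0.4397)⁴ = 0.001495.
F_Y/F_P = (L_Y/L_P)/(d_Y/d_P)² = 0.001495/(20.5)² = 3.558×10^-6.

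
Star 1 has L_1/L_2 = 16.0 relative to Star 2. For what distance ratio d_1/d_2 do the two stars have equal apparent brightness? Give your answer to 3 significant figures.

4.00

Equal flux requires L_1/d_1² = L_2/d_2², so d_1/d_2 = √(L_1/L_2)
= √(16.0) = 4.000.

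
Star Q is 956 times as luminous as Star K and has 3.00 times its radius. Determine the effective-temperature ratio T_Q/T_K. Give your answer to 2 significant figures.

L ∝ R²T⁴ gives T ∝ (L/R²)^(1/4), so
T_Q/T_K = (956 / 3.00²)^(1/4) = (106.2)^(1/4) = 3.210.

3.2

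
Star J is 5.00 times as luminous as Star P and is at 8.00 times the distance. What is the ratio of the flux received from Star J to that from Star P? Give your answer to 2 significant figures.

0.078

F = L/(4πd²), so F_J/F_P = (L_J/L_P) / (d_J/d_P)²
= 5.00 / (8.00)² = 5.00 / 64.00 = 0.07812.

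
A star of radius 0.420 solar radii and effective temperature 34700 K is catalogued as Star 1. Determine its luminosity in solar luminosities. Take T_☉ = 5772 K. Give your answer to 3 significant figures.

230 solar luminosities

L/L_☉ = (R/R_☉)² (T/T_☉)⁴ = (0.420)² × (34700/5772)⁴
       = 0.1764 × (6.012)⁴ = 0.1764 × 1306 = 230.4.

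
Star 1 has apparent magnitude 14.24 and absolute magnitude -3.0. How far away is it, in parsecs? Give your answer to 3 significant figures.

2.81×10^4 pc

m − M = 5 log₁₀(d/10 pc)
14.24 − (-3.0) = 17.24 = 5 log₁₀(d/10)
d = 10 × 10^(17.24/5) = 10 × 10^3.448 = 2.805×10^4 pc.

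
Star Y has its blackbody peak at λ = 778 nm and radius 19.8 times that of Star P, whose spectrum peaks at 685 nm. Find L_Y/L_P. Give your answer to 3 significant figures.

236

Wien's law gives T ∝ 1/λ_max, so T_Y/T_P = λ_P/λ_Y = 685/778 = 0.8805.
Then L ∝ R²T⁴ gives L_Y/L_P = (19.8)² × (0.8805)⁴ = 392.0 × 0.6010 = 235.6.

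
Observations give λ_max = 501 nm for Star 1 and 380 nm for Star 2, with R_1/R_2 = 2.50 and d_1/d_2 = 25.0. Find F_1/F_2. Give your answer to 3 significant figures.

0.00331

Wien's law: T_1/T_2 = λ_2/λ_1 = 380/501 = 0.7585.
L_1/L_2 = (R_1/R_2)²(T_1/T_2)⁴ = (2.50)²(0.7585)⁴ = 2.069.
F_1/F_2 = (L_1/L_2)/(d_1/d_2)² = 2.069/(25.0)² = 0.003310.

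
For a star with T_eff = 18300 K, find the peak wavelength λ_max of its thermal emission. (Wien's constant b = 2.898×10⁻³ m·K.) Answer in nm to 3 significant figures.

λ_max = b/T = 2.898×10⁻³ / 18300 = 1.58×10^-7 m = 158.4 nm.

158 nm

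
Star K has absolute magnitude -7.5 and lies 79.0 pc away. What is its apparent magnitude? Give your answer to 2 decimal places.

m = M + 5 log₁₀(d/10 pc) = -7.5 + 5 log₁₀(79.0/10)
  = -7.5 + 5 × 0.898 = -7.5 + 4.49 = -3.01.

-3.01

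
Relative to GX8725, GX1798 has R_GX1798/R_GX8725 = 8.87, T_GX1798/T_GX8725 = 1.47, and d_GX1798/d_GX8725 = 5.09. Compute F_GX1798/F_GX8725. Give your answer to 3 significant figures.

14.2

L_GX1798/L_GX8725 = (R_GX1798/R_GX8725)²(T_GX1798/T_GX8725)⁴ = (8.87)² × (1.47)⁴ = 367.4.
F_GX1798/F_GX8725 = (L_GX1798/L_GX8725)/(d_GX1798/d_GX8725)² = 367.4 / (5.09)² = 14.18.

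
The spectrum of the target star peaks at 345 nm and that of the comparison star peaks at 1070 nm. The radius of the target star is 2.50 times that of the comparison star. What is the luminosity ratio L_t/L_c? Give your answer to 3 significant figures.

578

Wien's law gives T ∝ 1/λ_max, so T_t/T_c = λ_c/λ_t = 1070/345 = 3.101.
Then L ∝ R²T⁴ gives L_t/L_c = (2.50)² × (3.101)⁴ = 6.250 × 92.52 = 578.3.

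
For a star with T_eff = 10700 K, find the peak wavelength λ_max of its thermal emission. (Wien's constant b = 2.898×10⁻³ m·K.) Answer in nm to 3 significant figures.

271 nm

λ_max = b/T = 2.898×10⁻³ / 10700 = 2.71×10^-7 m = 270.8 nm.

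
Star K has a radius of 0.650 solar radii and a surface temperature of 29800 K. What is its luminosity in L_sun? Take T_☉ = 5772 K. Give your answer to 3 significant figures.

300 L_sun

L/L_☉ = (R/R_☉)² (T/T_☉)⁴ = (0.650)² × (29800/5772)⁴
       = 0.4225 × (5.163)⁴ = 0.4225 × 710.5 = 300.2.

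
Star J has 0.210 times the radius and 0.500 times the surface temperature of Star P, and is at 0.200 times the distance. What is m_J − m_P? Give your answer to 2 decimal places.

2.90

L_J/L_P = (0.210)²(0.500)⁴ = 0.002756.
F_J/F_P = (L_J/L_P)/(d_J/d_P)² = 0.002756/0.04000 = 0.06891.
m_J − m_P = −2.5 log₁₀(0.06891) = 2.90.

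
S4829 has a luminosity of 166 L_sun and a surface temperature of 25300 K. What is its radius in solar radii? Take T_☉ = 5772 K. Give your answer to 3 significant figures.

R/R_☉ = √(L/L_☉) / (T/T_☉)² = √(166) / (4.383)²
       = 12.88 / 19.21 = 0.6706.

0.671 solar radii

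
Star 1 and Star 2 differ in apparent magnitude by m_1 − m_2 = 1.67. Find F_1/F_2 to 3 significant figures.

F_1/F_2 = 10^(−(m_1 − m_2)/2.5) = 10^(-1.67/2.5) = 10^-0.668 = 0.2148.

0.215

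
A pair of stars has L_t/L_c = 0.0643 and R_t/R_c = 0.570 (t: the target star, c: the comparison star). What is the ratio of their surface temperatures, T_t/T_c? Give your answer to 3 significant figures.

0.667

L ∝ R²T⁴ gives T ∝ (L/R²)^(1/4), so
T_t/T_c = (0.0643 / 0.570²)^(1/4) = (0.1979)^(1/4) = 0.6670.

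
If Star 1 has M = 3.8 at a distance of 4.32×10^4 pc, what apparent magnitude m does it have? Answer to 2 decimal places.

21.98

m = M + 5 log₁₀(d/10 pc) = 3.8 + 5 log₁₀(4.32×10^4/10)
  = 3.8 + 5 × 3.635 = 3.8 + 18.18 = 21.98.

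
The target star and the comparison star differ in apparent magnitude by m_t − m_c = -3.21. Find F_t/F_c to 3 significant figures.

F_t/F_c = 10^(−(m_t − m_c)/2.5) = 10^(3.21/2.5) = 10^1.284 = 19.23.

19.2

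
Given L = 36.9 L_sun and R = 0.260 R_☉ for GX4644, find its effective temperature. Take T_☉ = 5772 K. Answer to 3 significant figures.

2.79×10^4 K

T/T_☉ = (L/L_☉)^(1/4) / (R/R_☉)^(1/2)
T = 5772 × (36.9)^(1/4) / √(0.260) = 5772 × 2.465 / 0.5099 = 2.790×10^4 K.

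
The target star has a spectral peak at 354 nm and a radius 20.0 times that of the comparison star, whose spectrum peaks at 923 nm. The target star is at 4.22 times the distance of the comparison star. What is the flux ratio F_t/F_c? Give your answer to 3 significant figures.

Wien's law: T_t/T_c = λ_c/λ_t = 923/354 = 2.607.
L_t/L_c = (R_t/R_c)²(T_t/T_c)⁴ = (20.0)²(2.607)⁴ = 1.849×10^4.
F_t/F_c = (L_t/L_c)/(d_t/d_c)² = 1.849×10^4/(4.22)² = 1038.

1.04×10^3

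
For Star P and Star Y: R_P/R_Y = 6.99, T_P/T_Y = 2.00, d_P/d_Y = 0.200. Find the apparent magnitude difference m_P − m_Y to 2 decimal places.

L_P/L_Y = (6.99)²(2.00)⁴ = 781.8.
F_P/F_Y = (L_P/L_Y)/(d_P/d_Y)² = 781.8/0.04000 = 1.954×10^4.
m_P − m_Y = −2.5 log₁₀(1.954×10^4) = -10.73.

-10.73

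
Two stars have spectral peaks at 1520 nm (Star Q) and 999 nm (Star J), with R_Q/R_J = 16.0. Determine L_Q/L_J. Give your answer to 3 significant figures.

Wien's law gives T ∝ 1/λ_max, so T_Q/T_J = λ_J/λ_Q = 999/1520 = 0.6572.
Then L ∝ R²T⁴ gives L_Q/L_J = (16.0)² × (0.6572)⁴ = 256.0 × 0.1866 = 47.77.

47.8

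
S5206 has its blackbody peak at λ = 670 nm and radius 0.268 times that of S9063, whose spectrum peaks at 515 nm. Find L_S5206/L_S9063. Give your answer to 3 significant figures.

Wien's law gives T ∝ 1/λ_max, so T_S5206/T_S9063 = λ_S9063/λ_S5206 = 515/670 = 0.7687.
Then L ∝ R²T⁴ gives L_S5206/L_S9063 = (0.268)² × (0.7687)⁴ = 0.07182 × 0.3491 = 0.02507.

0.0251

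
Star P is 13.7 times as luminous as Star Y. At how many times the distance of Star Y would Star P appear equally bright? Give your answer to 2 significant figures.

Equal flux requires L_P/d_P² = L_Y/d_Y², so d_P/d_Y = √(L_P/L_Y)
= √(13.7) = 3.701.

3.7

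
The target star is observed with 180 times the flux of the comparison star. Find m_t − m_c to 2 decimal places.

-5.64

m_t − m_c = −2.5 log₁₀(F_t/F_c) = −2.5 log₁₀(180) = −2.5 × (2.255) = -5.638.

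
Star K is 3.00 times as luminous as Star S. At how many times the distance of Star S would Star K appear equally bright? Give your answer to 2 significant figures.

1.7

Equal flux requires L_K/d_K² = L_S/d_S², so d_K/d_S = √(L_K/L_S)
= √(3.00) = 1.732.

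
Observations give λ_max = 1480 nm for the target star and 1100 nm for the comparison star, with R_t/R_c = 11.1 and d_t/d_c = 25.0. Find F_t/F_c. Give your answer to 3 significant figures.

0.0602

Wien's law: T_t/T_c = λ_c/λ_t = 1100/1480 = 0.7432.
L_t/L_c = (R_t/R_c)²(T_t/T_c)⁴ = (11.1)²(0.7432)⁴ = 37.60.
F_t/F_c = (L_t/L_c)/(d_t/d_c)² = 37.60/(25.0)² = 0.06016.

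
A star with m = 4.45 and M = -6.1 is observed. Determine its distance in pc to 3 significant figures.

m − M = 5 log₁₀(d/10 pc)
4.45 − (-6.1) = 10.55 = 5 log₁₀(d/10)
d = 10 × 10^(10.55/5) = 10 × 10^2.110 = 1288 pc.

1.29×10^3 pc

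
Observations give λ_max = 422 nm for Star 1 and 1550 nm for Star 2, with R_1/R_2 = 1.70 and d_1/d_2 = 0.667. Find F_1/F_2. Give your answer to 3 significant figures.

Wien's law: T_1/T_2 = λ_2/λ_1 = 1550/422 = 3.673.
L_1/L_2 = (R_1/R_2)²(T_1/T_2)⁴ = (1.70)²(3.673)⁴ = 526.0.
F_1/F_2 = (L_1/L_2)/(d_1/d_2)² = 526.0/(0.667)² = 1182.

1.18×10^3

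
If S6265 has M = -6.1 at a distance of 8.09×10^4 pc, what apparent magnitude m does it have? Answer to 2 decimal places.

13.44

m = M + 5 log₁₀(d/10 pc) = -6.1 + 5 log₁₀(8.09×10^4/10)
  = -6.1 + 5 × 3.908 = -6.1 + 19.54 = 13.44.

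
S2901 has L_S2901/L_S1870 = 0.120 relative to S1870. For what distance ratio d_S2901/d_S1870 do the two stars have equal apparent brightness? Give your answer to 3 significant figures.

Equal flux requires L_S2901/d_S2901² = L_S1870/d_S1870², so d_S2901/d_S1870 = √(L_S2901/L_S1870)
= √(0.120) = 0.3464.

0.346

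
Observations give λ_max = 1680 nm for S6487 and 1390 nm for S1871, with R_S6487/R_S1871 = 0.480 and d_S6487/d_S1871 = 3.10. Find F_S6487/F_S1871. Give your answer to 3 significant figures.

0.0112

Wien's law: T_S6487/T_S1871 = λ_S1871/λ_S6487 = 1390/1680 = 0.8274.
L_S6487/L_S1871 = (R_S6487/R_S1871)²(T_S6487/T_S1871)⁴ = (0.480)²(0.8274)⁴ = 0.1080.
F_S6487/F_S1871 = (L_S6487/L_S1871)/(d_S6487/d_S1871)² = 0.1080/(3.10)² = 0.01124.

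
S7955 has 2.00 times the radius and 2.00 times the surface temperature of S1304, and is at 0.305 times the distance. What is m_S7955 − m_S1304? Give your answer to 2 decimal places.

-7.09

L_S7955/L_S1304 = (2.00)²(2.00)⁴ = 64.00.
F_S7955/F_S1304 = (L_S7955/L_S1304)/(d_S7955/d_S1304)² = 64.00/0.09302 = 688.0.
m_S7955 − m_S1304 = −2.5 log₁₀(688.0) = -7.09.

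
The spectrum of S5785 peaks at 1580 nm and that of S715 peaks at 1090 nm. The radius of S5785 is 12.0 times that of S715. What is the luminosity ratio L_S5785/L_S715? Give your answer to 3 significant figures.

32.6

Wien's law gives T ∝ 1/λ_max, so T_S5785/T_S715 = λ_S715/λ_S5785 = 1090/1580 = 0.6899.
Then L ∝ R²T⁴ gives L_S5785/L_S715 = (12.0)² × (0.6899)⁴ = 144.0 × 0.2265 = 32.62.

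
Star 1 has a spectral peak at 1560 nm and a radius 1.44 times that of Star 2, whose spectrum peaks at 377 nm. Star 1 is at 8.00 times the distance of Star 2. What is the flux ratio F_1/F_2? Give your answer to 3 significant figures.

Wien's law: T_1/T_2 = λ_2/λ_1 = 377/1560 = 0.2417.
L_1/L_2 = (R_1/R_2)²(T_1/T_2)⁴ = (1.44)²(0.2417)⁴ = 0.007073.
F_1/F_2 = (L_1/L_2)/(d_1/d_2)² = 0.007073/(8.00)² = 1.105×10^-4.

1.11×10^-4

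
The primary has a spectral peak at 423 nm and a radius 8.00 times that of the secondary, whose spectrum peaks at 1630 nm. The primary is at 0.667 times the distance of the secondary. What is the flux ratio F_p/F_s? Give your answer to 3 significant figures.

Wien's law: T_p/T_s = λ_s/λ_p = 1630/423 = 3.853.
L_p/L_s = (R_p/R_s)²(T_p/T_s)⁴ = (8.00)²(3.853)⁴ = 1.411×10^4.
F_p/F_s = (L_p/L_s)/(d_p/d_s)² = 1.411×10^4/(0.667)² = 3.172×10^4.

3.17×10^4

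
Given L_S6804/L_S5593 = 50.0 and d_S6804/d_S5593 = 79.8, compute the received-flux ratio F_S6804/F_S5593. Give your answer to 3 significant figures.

F = L/(4πd²), so F_S6804/F_S5593 = (L_S6804/L_S5593) / (d_S6804/d_S5593)²
= 50.0 / (79.8)² = 50.0 / 6368 = 0.007852.

0.00785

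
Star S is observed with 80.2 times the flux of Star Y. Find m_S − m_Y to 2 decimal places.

-4.76

m_S − m_Y = −2.5 log₁₀(F_S/F_Y) = −2.5 log₁₀(80.2) = −2.5 × (1.904) = -4.760.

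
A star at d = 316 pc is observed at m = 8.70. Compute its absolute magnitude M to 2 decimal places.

1.20

M = m − 5 log₁₀(d/10 pc) = 8.70 − 5 log₁₀(316/10)
  = 8.70 − 5 × 1.500 = 8.70 − 7.50 = 1.20.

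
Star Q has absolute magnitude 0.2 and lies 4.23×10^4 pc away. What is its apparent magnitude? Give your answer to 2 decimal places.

m = M + 5 log₁₀(d/10 pc) = 0.2 + 5 log₁₀(4.23×10^4/10)
  = 0.2 + 5 × 3.626 = 0.2 + 18.13 = 18.33.

18.33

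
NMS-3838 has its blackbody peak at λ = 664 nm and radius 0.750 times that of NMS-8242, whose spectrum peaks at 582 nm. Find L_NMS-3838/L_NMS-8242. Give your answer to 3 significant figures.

0.332

Wien's law gives T ∝ 1/λ_max, so T_NMS-3838/T_NMS-8242 = λ_NMS-8242/λ_NMS-3838 = 582/664 = 0.8765.
Then L ∝ R²T⁴ gives L_NMS-3838/L_NMS-8242 = (0.750)² × (0.8765)⁴ = 0.5625 × 0.5902 = 0.3320.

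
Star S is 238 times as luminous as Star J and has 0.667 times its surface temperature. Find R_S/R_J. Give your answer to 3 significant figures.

34.7

L ∝ R²T⁴ gives R ∝ √L / T², so
R_S/R_J = √(238) / (0.667)² = 15.43 / 0.4449 = 34.68.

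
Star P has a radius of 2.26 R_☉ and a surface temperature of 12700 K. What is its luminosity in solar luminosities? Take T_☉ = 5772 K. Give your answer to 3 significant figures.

L/L_☉ = (R/R_☉)² (T/T_☉)⁴ = (2.26)² × (12700/5772)⁴
       = 5.108 × (2.200)⁴ = 5.108 × 23.44 = 119.7.

120 solar luminosities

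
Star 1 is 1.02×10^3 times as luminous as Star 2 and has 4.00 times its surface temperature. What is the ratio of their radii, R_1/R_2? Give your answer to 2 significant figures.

2.0

L ∝ R²T⁴ gives R ∝ √L / T², so
R_1/R_2 = √(1.02×10^3) / (4.00)² = 31.94 / 16.00 = 1.996.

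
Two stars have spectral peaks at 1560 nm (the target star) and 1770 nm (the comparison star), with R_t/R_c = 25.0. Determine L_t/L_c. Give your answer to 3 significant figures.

Wien's law gives T ∝ 1/λ_max, so T_t/T_c = λ_c/λ_t = 1770/1560 = 1.135.
Then L ∝ R²T⁴ gives L_t/L_c = (25.0)² × (1.135)⁴ = 625.0 × 1.657 = 1036.

1.04×10^3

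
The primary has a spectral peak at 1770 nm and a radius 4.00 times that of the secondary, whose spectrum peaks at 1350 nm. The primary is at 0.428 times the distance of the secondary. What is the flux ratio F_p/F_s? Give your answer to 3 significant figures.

29.6

Wien's law: T_p/T_s = λ_s/λ_p = 1350/1770 = 0.7627.
L_p/L_s = (R_p/R_s)²(T_p/T_s)⁴ = (4.00)²(0.7627)⁴ = 5.415.
F_p/F_s = (L_p/L_s)/(d_p/d_s)² = 5.415/(0.428)² = 29.56.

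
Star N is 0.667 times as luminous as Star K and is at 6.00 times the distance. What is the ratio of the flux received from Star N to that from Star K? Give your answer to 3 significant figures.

0.0185

F = L/(4πd²), so F_N/F_K = (L_N/L_K) / (d_N/d_K)²
= 0.667 / (6.00)² = 0.667 / 36.00 = 0.01853.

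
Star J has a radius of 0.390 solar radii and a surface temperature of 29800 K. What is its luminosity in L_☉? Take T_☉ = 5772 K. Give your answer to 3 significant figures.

108 L_☉

L/L_☉ = (R/R_☉)² (T/T_☉)⁴ = (0.390)² × (29800/5772)⁴
       = 0.1521 × (5.163)⁴ = 0.1521 × 710.5 = 108.1.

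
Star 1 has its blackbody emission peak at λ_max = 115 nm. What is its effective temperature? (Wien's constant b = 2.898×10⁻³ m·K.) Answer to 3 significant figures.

2.52×10^4 K

T = b/λ_max = 2.898×10⁻³ / (115×10⁻⁹) = 2.520×10^4 K.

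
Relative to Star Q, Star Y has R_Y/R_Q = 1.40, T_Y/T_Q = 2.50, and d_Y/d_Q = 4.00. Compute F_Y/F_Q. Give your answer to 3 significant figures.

4.79

L_Y/L_Q = (R_Y/R_Q)²(T_Y/T_Q)⁴ = (1.40)² × (2.50)⁴ = 76.56.
F_Y/F_Q = (L_Y/L_Q)/(d_Y/d_Q)² = 76.56 / (4.00)² = 4.785.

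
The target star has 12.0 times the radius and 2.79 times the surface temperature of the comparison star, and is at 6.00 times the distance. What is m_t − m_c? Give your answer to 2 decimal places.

-5.96

L_t/L_c = (12.0)²(2.79)⁴ = 8725.
F_t/F_c = (L_t/L_c)/(d_t/d_c)² = 8725/36.00 = 242.4.
m_t − m_c = −2.5 log₁₀(242.4) = -5.96.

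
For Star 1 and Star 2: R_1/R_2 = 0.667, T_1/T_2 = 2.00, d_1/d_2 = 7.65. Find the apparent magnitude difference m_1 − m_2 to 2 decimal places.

2.29

L_1/L_2 = (0.667)²(2.00)⁴ = 7.118.
F_1/F_2 = (L_1/L_2)/(d_1/d_2)² = 7.118/58.52 = 0.1216.
m_1 − m_2 = −2.5 log₁₀(0.1216) = 2.29.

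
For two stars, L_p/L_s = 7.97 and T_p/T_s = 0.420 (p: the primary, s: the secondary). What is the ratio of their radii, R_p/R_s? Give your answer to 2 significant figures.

16

L ∝ R²T⁴ gives R ∝ √L / T², so
R_p/R_s = √(7.97) / (0.420)² = 2.823 / 0.1764 = 16.00.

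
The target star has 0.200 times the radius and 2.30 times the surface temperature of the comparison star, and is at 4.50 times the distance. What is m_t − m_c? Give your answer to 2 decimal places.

L_t/L_c = (0.200)²(2.30)⁴ = 1.119.
F_t/F_c = (L_t/L_c)/(d_t/d_c)² = 1.119/20.25 = 0.05528.
m_t − m_c = −2.5 log₁₀(0.05528) = 3.14.

3.14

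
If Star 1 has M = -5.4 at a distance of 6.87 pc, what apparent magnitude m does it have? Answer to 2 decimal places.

m = M + 5 log₁₀(d/10 pc) = -5.4 + 5 log₁₀(6.87/10)
  = -5.4 + 5 × -0.163 = -5.4 + -0.82 = -6.22.

-6.22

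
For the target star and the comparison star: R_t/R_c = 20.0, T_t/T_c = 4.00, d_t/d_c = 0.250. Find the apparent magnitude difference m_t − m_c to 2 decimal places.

L_t/L_c = (20.0)²(4.00)⁴ = 1.024×10^5.
F_t/F_c = (L_t/L_c)/(d_t/d_c)² = 1.024×10^5/0.06250 = 1.638×10^6.
m_t − m_c = −2.5 log₁₀(1.638×10^6) = -15.54.

-15.54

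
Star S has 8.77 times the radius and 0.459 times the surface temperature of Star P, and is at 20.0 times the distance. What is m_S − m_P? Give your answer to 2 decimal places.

5.17

L_S/L_P = (8.77)²(0.459)⁴ = 3.414.
F_S/F_P = (L_S/L_P)/(d_S/d_P)² = 3.414/400.0 = 0.008535.
m_S − m_P = −2.5 log₁₀(0.008535) = 5.17.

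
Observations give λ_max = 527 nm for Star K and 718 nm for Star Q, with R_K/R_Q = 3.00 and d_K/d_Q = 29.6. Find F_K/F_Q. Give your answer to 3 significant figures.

0.0354

Wien's law: T_K/T_Q = λ_Q/λ_K = 718/527 = 1.362.
L_K/L_Q = (R_K/R_Q)²(T_K/T_Q)⁴ = (3.00)²(1.362)⁴ = 31.01.
F_K/F_Q = (L_K/L_Q)/(d_K/d_Q)² = 31.01/(29.6)² = 0.03539.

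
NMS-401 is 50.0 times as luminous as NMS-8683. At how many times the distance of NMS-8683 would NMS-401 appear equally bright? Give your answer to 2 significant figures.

7.1

Equal flux requires L_NMS-401/d_NMS-401² = L_NMS-8683/d_NMS-8683², so d_NMS-401/d_NMS-8683 = √(L_NMS-401/L_NMS-8683)
= √(50.0) = 7.071.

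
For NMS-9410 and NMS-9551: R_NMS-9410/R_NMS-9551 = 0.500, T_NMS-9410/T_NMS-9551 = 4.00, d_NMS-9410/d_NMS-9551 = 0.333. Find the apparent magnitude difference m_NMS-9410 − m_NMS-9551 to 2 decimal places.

L_NMS-9410/L_NMS-9551 = (0.500)²(4.00)⁴ = 64.00.
F_NMS-9410/F_NMS-9551 = (L_NMS-9410/L_NMS-9551)/(d_NMS-9410/d_NMS-9551)² = 64.00/0.1109 = 577.2.
m_NMS-9410 − m_NMS-9551 = −2.5 log₁₀(577.2) = -6.90.

-6.90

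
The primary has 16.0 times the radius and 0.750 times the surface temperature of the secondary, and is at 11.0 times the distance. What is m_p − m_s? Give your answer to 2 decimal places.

L_p/L_s = (16.0)²(0.750)⁴ = 81.00.
F_p/F_s = (L_p/L_s)/(d_p/d_s)² = 81.00/121.0 = 0.6694.
m_p − m_s = −2.5 log₁₀(0.6694) = 0.44.

0.44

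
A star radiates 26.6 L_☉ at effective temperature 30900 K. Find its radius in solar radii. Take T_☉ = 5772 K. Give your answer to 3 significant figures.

0.180 solar radii

R/R_☉ = √(L/L_☉) / (T/T_☉)² = √(26.6) / (5.353)²
       = 5.158 / 28.66 = 0.1800.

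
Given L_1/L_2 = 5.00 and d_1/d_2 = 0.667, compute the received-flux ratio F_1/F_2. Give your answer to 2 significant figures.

11

F = L/(4πd²), so F_1/F_2 = (L_1/L_2) / (d_1/d_2)²
= 5.00 / (0.667)² = 5.00 / 0.4449 = 11.24.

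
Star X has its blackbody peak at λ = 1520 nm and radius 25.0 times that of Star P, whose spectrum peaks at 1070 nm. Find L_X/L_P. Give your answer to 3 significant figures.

Wien's law gives T ∝ 1/λ_max, so T_X/T_P = λ_P/λ_X = 1070/1520 = 0.7039.
Then L ∝ R²T⁴ gives L_X/L_P = (25.0)² × (0.7039)⁴ = 625.0 × 0.2456 = 153.5.

153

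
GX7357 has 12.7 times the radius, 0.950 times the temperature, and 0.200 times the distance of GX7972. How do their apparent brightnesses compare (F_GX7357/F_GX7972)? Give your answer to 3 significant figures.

L_GX7357/L_GX7972 = (R_GX7357/R_GX7972)²(T_GX7357/T_GX7972)⁴ = (12.7)² × (0.950)⁴ = 131.4.
F_GX7357/F_GX7972 = (L_GX7357/L_GX7972)/(d_GX7357/d_GX7972)² = 131.4 / (0.200)² = 3284.

3.28×10^3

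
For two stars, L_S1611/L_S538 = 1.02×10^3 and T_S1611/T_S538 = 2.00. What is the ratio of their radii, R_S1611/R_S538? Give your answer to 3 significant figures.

7.98

L ∝ R²T⁴ gives R ∝ √L / T², so
R_S1611/R_S538 = √(1.02×10^3) / (2.00)² = 31.94 / 4.000 = 7.984.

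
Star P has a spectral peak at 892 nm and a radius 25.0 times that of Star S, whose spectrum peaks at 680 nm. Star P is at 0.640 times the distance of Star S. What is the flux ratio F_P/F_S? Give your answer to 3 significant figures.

Wien's law: T_P/T_S = λ_S/λ_P = 680/892 = 0.7623.
L_P/L_S = (R_P/R_S)²(T_P/T_S)⁴ = (25.0)²(0.7623)⁴ = 211.1.
F_P/F_S = (L_P/L_S)/(d_P/d_S)² = 211.1/(0.640)² = 515.3.

515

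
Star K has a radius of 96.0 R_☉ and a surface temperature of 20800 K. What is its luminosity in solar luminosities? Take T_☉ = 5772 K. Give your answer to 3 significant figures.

1.55×10^6 solar luminosities

L/L_☉ = (R/R_☉)² (T/T_☉)⁴ = (96.0)² × (20800/5772)⁴
       = 9216 × (3.604)⁴ = 9216 × 168.6 = 1.554×10^6.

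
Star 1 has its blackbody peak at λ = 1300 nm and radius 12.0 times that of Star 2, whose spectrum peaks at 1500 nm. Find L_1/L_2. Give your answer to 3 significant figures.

255

Wien's law gives T ∝ 1/λ_max, so T_1/T_2 = λ_2/λ_1 = 1500/1300 = 1.154.
Then L ∝ R²T⁴ gives L_1/L_2 = (12.0)² × (1.154)⁴ = 144.0 × 1.773 = 255.2.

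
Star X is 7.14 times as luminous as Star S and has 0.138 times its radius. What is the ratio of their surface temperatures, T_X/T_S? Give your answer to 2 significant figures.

4.4

L ∝ R²T⁴ gives T ∝ (L/R²)^(1/4), so
T_X/T_S = (7.14 / 0.138²)^(1/4) = (374.9)^(1/4) = 4.400.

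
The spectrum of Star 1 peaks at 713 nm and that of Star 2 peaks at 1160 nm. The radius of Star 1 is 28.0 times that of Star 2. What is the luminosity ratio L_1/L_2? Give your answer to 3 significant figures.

5.49×10^3

Wien's law gives T ∝ 1/λ_max, so T_1/T_2 = λ_2/λ_1 = 1160/713 = 1.627.
Then L ∝ R²T⁴ gives L_1/L_2 = (28.0)² × (1.627)⁴ = 784.0 × 7.006 = 5493.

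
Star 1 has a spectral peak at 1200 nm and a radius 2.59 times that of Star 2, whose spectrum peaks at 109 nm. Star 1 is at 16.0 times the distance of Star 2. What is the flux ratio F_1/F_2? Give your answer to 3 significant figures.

Wien's law: T_1/T_2 = λ_2/λ_1 = 109/1200 = 0.09083.
L_1/L_2 = (R_1/R_2)²(T_1/T_2)⁴ = (2.59)²(0.09083)⁴ = 4.566×10^-4.
F_1/F_2 = (L_1/L_2)/(d_1/d_2)² = 4.566×10^-4/(16.0)² = 1.784×10^-6.

1.78×10^-6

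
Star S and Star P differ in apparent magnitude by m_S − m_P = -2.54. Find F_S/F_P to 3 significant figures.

F_S/F_P = 10^(−(m_S − m_P)/2.5) = 10^(2.54/2.5) = 10^1.016 = 10.38.

10.4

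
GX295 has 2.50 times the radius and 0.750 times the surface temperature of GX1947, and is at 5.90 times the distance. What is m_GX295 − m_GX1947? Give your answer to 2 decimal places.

L_GX295/L_GX1947 = (2.50)²(0.750)⁴ = 1.978.
F_GX295/F_GX1947 = (L_GX295/L_GX1947)/(d_GX295/d_GX1947)² = 1.978/34.81 = 0.05681.
m_GX295 − m_GX1947 = −2.5 log₁₀(0.05681) = 3.11.

3.11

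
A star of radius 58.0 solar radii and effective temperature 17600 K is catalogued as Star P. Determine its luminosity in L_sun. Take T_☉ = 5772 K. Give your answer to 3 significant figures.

2.91×10^5 L_sun

L/L_☉ = (R/R_☉)² (T/T_☉)⁴ = (58.0)² × (17600/5772)⁴
       = 3364 × (3.049)⁴ = 3364 × 86.45 = 2.908×10^5.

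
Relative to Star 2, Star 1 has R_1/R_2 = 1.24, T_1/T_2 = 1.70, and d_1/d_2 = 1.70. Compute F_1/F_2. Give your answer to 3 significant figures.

L_1/L_2 = (R_1/R_2)²(T_1/T_2)⁴ = (1.24)² × (1.70)⁴ = 12.84.
F_1/F_2 = (L_1/L_2)/(d_1/d_2)² = 12.84 / (1.70)² = 4.444.

4.44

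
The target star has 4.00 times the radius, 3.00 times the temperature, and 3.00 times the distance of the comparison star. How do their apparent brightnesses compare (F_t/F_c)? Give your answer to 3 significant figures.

L_t/L_c = (R_t/R_c)²(T_t/T_c)⁴ = (4.00)² × (3.00)⁴ = 1296.
F_t/F_c = (L_t/L_c)/(d_t/d_c)² = 1296 / (3.00)² = 144.0.

144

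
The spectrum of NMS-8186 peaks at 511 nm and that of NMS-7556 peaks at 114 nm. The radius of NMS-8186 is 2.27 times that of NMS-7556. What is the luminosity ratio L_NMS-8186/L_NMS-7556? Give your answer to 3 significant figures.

Wien's law gives T ∝ 1/λ_max, so T_NMS-8186/T_NMS-7556 = λ_NMS-7556/λ_NMS-8186 = 114/511 = 0.2231.
Then L ∝ R²T⁴ gives L_NMS-8186/L_NMS-7556 = (2.27)² × (0.2231)⁴ = 5.153 × 0.002477 = 0.01276.

0.0128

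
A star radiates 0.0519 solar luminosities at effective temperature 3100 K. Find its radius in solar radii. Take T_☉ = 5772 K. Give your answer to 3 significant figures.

R/R_☉ = √(L/L_☉) / (T/T_☉)² = √(0.0519) / (0.5371)²
       = 0.2278 / 0.2885 = 0.7898.

0.790 solar radii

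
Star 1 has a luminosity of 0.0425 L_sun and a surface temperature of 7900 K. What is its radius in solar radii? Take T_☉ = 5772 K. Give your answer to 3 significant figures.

0.110 solar radii

R/R_☉ = √(L/L_☉) / (T/T_☉)² = √(0.0425) / (1.369)²
       = 0.2062 / 1.873 = 0.1101.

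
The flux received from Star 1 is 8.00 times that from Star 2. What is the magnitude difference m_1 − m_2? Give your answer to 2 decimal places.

-2.26

m_1 − m_2 = −2.5 log₁₀(F_1/F_2) = −2.5 log₁₀(8.00) = −2.5 × (0.903) = -2.258.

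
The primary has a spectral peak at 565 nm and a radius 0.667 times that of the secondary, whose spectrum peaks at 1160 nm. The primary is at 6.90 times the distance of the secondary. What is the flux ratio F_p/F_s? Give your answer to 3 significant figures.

Wien's law: T_p/T_s = λ_s/λ_p = 1160/565 = 2.053.
L_p/L_s = (R_p/R_s)²(T_p/T_s)⁴ = (0.667)²(2.053)⁴ = 7.905.
F_p/F_s = (L_p/L_s)/(d_p/d_s)² = 7.905/(6.90)² = 0.1660.

0.166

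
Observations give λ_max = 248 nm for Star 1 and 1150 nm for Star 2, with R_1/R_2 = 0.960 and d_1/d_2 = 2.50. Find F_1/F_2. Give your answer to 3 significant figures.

68.2

Wien's law: T_1/T_2 = λ_2/λ_1 = 1150/248 = 4.637.
L_1/L_2 = (R_1/R_2)²(T_1/T_2)⁴ = (0.960)²(4.637)⁴ = 426.1.
F_1/F_2 = (L_1/L_2)/(d_1/d_2)² = 426.1/(2.50)² = 68.18.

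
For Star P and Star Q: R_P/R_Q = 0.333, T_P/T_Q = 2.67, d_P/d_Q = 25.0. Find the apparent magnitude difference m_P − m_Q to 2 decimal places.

5.11

L_P/L_Q = (0.333)²(2.67)⁴ = 5.636.
F_P/F_Q = (L_P/L_Q)/(d_P/d_Q)² = 5.636/625.0 = 0.009017.
m_P − m_Q = −2.5 log₁₀(0.009017) = 5.11.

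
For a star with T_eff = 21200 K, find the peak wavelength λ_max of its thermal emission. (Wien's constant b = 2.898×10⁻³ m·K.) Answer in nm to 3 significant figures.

λ_max = b/T = 2.898×10⁻³ / 21200 = 1.37×10^-7 m = 136.7 nm.

137 nm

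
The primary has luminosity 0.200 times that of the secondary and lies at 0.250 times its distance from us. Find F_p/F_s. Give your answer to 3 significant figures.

3.20

F = L/(4πd²), so F_p/F_s = (L_p/L_s) / (d_p/d_s)²
= 0.200 / (0.250)² = 0.200 / 0.06250 = 3.200.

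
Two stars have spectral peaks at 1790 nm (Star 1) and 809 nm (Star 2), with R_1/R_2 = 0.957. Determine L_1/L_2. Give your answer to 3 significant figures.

Wien's law gives T ∝ 1/λ_max, so T_1/T_2 = λ_2/λ_1 = 809/1790 = 0.4520.
Then L ∝ R²T⁴ gives L_1/L_2 = (0.957)² × (0.4520)⁴ = 0.9158 × 0.04172 = 0.03821.

0.0382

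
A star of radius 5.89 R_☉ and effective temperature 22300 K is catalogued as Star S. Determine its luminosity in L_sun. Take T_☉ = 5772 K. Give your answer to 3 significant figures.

7.73×10^3 L_sun

L/L_☉ = (R/R_☉)² (T/T_☉)⁴ = (5.89)² × (22300/5772)⁴
       = 34.69 × (3.863)⁴ = 34.69 × 222.8 = 7729.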